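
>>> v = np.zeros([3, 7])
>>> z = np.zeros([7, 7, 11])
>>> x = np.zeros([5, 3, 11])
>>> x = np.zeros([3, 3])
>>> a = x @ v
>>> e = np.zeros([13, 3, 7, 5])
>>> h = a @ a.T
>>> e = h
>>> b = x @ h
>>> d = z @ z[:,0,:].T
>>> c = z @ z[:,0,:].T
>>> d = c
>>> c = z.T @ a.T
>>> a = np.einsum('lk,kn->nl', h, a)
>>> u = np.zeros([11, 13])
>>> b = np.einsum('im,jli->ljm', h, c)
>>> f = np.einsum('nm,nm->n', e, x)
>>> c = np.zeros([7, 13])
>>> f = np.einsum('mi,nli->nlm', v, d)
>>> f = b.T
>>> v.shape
(3, 7)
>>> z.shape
(7, 7, 11)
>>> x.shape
(3, 3)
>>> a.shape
(7, 3)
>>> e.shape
(3, 3)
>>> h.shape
(3, 3)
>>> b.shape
(7, 11, 3)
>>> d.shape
(7, 7, 7)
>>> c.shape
(7, 13)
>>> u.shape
(11, 13)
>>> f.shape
(3, 11, 7)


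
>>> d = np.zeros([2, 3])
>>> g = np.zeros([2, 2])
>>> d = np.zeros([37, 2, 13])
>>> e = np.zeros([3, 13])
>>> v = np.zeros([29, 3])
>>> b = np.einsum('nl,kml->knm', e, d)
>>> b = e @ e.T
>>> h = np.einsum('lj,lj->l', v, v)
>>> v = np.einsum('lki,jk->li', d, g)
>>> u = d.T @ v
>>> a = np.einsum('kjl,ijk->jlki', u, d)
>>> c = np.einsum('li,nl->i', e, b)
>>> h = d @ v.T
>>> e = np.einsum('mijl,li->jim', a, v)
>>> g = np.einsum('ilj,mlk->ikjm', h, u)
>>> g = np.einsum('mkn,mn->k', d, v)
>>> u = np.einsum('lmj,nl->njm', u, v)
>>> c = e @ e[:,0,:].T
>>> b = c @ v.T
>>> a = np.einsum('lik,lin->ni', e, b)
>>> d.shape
(37, 2, 13)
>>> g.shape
(2,)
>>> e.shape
(13, 13, 2)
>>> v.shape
(37, 13)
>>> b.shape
(13, 13, 37)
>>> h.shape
(37, 2, 37)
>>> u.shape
(37, 13, 2)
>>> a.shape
(37, 13)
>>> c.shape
(13, 13, 13)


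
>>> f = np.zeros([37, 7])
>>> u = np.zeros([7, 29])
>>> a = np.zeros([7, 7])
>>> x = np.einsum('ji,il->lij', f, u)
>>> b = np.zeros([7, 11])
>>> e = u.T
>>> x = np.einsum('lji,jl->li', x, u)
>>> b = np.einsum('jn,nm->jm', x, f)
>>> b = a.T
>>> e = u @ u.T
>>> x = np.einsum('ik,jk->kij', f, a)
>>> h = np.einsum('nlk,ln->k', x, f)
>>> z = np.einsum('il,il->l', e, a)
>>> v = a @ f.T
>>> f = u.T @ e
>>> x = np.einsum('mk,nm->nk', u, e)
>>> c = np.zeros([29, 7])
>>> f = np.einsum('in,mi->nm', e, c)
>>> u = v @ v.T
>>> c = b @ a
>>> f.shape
(7, 29)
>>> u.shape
(7, 7)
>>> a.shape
(7, 7)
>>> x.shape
(7, 29)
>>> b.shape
(7, 7)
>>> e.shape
(7, 7)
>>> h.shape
(7,)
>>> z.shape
(7,)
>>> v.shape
(7, 37)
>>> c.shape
(7, 7)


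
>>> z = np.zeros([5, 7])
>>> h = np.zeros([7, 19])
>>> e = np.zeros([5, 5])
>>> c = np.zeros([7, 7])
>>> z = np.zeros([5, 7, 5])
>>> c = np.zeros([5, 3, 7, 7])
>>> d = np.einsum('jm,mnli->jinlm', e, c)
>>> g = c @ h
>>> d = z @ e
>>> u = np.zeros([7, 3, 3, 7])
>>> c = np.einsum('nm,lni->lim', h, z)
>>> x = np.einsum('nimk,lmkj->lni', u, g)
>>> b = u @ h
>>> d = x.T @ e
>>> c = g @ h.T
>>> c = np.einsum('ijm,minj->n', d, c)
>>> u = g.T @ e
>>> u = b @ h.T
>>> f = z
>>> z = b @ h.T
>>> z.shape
(7, 3, 3, 7)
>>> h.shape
(7, 19)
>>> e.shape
(5, 5)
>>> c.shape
(7,)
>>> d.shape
(3, 7, 5)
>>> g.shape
(5, 3, 7, 19)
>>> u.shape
(7, 3, 3, 7)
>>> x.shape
(5, 7, 3)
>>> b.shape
(7, 3, 3, 19)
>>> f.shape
(5, 7, 5)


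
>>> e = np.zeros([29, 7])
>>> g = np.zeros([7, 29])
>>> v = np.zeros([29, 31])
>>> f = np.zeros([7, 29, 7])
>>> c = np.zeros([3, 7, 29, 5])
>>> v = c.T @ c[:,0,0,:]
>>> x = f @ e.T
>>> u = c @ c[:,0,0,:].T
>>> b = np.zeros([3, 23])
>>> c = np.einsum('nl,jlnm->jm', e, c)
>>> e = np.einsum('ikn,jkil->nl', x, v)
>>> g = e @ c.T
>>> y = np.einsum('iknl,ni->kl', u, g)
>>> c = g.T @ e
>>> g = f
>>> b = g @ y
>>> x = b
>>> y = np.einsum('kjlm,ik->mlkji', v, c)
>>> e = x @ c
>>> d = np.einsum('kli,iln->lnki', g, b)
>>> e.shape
(7, 29, 5)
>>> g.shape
(7, 29, 7)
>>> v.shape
(5, 29, 7, 5)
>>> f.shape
(7, 29, 7)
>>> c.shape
(3, 5)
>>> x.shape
(7, 29, 3)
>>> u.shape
(3, 7, 29, 3)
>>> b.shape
(7, 29, 3)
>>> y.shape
(5, 7, 5, 29, 3)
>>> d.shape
(29, 3, 7, 7)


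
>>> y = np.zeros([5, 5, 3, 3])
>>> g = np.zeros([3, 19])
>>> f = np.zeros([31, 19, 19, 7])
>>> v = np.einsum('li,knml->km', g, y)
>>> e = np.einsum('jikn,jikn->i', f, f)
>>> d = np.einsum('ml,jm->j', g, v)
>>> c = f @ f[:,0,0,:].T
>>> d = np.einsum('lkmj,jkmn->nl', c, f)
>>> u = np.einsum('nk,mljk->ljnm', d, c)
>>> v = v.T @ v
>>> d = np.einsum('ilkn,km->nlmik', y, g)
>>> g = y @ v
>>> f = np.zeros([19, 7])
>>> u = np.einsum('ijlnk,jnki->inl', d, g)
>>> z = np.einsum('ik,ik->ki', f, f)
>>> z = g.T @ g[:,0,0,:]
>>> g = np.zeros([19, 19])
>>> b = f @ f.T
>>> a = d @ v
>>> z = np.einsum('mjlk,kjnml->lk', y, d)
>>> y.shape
(5, 5, 3, 3)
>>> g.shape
(19, 19)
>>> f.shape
(19, 7)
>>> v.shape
(3, 3)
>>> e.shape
(19,)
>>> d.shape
(3, 5, 19, 5, 3)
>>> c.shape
(31, 19, 19, 31)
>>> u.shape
(3, 5, 19)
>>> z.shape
(3, 3)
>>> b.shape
(19, 19)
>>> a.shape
(3, 5, 19, 5, 3)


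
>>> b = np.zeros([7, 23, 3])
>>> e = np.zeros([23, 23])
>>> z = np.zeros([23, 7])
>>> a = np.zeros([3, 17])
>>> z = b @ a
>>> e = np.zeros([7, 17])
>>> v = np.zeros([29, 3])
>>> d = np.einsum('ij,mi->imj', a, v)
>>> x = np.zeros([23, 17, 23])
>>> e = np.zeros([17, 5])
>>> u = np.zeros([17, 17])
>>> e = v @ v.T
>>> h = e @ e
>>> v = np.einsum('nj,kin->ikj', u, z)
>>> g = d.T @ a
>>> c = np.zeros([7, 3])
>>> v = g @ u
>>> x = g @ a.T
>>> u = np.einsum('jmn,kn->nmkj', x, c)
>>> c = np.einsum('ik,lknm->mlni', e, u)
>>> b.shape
(7, 23, 3)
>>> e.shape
(29, 29)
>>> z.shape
(7, 23, 17)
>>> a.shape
(3, 17)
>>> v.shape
(17, 29, 17)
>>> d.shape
(3, 29, 17)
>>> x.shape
(17, 29, 3)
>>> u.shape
(3, 29, 7, 17)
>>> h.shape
(29, 29)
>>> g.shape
(17, 29, 17)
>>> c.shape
(17, 3, 7, 29)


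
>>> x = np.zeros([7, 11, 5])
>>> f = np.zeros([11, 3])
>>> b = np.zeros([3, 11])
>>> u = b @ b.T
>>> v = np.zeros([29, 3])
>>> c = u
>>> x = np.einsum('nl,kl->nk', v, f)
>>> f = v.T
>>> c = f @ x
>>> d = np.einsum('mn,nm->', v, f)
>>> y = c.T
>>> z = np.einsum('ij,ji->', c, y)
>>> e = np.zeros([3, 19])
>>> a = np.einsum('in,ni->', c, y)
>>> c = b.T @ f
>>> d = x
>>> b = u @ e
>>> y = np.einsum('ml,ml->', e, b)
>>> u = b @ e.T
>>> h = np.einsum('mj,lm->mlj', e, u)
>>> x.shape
(29, 11)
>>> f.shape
(3, 29)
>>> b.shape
(3, 19)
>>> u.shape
(3, 3)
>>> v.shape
(29, 3)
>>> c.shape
(11, 29)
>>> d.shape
(29, 11)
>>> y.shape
()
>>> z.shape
()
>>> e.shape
(3, 19)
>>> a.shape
()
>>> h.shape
(3, 3, 19)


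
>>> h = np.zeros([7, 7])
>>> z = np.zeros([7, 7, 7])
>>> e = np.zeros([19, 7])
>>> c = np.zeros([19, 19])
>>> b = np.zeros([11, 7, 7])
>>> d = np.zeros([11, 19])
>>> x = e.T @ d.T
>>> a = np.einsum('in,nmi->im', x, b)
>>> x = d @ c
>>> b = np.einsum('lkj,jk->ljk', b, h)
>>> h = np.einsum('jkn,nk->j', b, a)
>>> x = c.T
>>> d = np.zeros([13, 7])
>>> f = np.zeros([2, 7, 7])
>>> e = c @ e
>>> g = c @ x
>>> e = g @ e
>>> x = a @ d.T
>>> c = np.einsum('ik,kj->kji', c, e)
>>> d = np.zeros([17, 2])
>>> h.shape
(11,)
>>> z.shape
(7, 7, 7)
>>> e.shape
(19, 7)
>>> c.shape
(19, 7, 19)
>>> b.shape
(11, 7, 7)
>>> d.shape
(17, 2)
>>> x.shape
(7, 13)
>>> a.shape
(7, 7)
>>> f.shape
(2, 7, 7)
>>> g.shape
(19, 19)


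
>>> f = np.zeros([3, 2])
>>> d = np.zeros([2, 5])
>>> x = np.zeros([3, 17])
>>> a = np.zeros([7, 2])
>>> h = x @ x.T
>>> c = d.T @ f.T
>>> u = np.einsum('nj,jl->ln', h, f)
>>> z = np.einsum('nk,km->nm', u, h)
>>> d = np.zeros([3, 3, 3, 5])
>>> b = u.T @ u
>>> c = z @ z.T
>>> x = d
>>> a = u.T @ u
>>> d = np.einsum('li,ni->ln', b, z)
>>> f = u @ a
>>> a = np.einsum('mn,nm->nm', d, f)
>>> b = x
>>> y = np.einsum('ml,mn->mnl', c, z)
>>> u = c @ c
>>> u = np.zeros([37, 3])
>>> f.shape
(2, 3)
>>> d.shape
(3, 2)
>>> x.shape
(3, 3, 3, 5)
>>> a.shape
(2, 3)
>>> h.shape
(3, 3)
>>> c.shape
(2, 2)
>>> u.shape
(37, 3)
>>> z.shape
(2, 3)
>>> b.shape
(3, 3, 3, 5)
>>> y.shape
(2, 3, 2)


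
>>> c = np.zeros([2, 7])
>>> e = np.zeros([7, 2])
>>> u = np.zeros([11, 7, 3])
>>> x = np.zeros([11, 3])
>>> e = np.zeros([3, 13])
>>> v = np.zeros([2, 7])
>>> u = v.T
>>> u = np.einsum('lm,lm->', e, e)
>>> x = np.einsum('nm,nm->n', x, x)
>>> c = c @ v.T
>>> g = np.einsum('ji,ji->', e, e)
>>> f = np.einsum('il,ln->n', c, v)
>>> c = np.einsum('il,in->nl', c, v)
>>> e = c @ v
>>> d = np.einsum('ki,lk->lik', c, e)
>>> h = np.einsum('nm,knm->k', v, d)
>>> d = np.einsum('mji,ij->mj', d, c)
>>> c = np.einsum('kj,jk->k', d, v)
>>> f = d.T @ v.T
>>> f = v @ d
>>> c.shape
(7,)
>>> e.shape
(7, 7)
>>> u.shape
()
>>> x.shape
(11,)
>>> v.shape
(2, 7)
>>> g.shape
()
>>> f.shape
(2, 2)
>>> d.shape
(7, 2)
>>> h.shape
(7,)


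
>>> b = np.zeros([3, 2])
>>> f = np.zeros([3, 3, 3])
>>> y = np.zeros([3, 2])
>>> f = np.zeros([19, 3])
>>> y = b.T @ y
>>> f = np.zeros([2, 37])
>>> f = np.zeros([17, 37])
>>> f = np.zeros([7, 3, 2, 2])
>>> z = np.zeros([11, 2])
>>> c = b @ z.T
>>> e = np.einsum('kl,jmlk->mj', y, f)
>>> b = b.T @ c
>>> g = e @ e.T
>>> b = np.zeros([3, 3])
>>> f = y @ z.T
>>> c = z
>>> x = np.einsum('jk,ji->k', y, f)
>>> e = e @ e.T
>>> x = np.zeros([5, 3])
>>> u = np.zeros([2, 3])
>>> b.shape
(3, 3)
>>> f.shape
(2, 11)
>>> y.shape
(2, 2)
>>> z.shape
(11, 2)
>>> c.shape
(11, 2)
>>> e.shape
(3, 3)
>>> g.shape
(3, 3)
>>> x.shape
(5, 3)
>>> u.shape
(2, 3)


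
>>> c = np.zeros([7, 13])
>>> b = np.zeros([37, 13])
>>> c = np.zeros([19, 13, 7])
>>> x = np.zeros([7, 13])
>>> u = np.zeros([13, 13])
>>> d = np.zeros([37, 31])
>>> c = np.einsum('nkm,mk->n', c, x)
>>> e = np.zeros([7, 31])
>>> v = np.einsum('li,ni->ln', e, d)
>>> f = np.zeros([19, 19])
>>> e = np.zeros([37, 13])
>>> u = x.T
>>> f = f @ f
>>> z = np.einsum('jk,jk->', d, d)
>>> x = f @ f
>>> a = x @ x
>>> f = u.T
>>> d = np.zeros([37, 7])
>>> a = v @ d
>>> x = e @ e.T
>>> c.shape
(19,)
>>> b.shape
(37, 13)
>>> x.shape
(37, 37)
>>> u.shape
(13, 7)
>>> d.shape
(37, 7)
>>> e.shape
(37, 13)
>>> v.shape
(7, 37)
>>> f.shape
(7, 13)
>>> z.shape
()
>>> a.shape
(7, 7)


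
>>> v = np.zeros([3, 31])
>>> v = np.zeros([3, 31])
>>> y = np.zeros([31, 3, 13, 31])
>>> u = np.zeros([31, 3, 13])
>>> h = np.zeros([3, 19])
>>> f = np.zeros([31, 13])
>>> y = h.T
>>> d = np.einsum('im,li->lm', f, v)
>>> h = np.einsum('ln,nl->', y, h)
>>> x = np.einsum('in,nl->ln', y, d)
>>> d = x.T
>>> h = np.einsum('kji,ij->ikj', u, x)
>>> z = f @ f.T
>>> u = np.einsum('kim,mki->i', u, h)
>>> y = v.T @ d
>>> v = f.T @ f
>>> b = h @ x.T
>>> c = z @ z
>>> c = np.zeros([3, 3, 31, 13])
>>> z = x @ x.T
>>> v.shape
(13, 13)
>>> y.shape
(31, 13)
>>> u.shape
(3,)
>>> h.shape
(13, 31, 3)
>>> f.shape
(31, 13)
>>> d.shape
(3, 13)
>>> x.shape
(13, 3)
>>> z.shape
(13, 13)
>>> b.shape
(13, 31, 13)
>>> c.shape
(3, 3, 31, 13)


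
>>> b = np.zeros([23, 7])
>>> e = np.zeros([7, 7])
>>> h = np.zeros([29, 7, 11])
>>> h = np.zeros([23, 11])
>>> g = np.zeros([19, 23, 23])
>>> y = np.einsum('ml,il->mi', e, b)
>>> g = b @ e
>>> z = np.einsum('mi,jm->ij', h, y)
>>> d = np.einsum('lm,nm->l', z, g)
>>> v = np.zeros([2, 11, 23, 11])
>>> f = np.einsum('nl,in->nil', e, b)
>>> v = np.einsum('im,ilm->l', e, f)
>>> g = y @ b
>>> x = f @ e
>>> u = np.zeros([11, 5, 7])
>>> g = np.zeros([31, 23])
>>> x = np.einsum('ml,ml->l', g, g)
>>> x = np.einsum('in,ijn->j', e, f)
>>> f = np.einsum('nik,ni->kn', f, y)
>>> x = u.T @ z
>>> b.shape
(23, 7)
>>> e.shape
(7, 7)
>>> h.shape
(23, 11)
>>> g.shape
(31, 23)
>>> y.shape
(7, 23)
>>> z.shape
(11, 7)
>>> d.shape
(11,)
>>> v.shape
(23,)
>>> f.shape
(7, 7)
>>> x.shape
(7, 5, 7)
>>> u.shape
(11, 5, 7)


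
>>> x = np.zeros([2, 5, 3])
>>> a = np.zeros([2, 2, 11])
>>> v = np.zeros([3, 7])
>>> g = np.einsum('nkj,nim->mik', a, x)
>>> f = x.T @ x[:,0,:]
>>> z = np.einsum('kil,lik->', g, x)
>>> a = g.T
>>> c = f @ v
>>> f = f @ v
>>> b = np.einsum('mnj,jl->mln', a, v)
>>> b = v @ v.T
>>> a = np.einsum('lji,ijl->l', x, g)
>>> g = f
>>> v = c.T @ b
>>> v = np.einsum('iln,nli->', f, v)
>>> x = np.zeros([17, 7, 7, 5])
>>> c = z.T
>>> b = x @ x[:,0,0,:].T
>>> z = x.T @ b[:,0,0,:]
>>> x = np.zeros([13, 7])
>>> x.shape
(13, 7)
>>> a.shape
(2,)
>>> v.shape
()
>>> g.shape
(3, 5, 7)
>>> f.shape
(3, 5, 7)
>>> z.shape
(5, 7, 7, 17)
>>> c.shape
()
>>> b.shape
(17, 7, 7, 17)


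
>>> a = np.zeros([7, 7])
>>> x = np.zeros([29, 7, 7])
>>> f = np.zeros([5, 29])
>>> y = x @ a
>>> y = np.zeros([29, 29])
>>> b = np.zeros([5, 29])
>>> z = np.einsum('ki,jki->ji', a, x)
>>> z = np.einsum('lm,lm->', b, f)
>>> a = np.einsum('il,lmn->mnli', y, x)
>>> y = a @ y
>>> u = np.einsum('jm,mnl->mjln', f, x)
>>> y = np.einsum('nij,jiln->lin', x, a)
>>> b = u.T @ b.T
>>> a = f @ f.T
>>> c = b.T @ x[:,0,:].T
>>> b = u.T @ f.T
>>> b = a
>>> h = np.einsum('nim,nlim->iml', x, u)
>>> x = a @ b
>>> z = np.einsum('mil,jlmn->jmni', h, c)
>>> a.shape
(5, 5)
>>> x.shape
(5, 5)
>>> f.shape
(5, 29)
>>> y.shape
(29, 7, 29)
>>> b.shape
(5, 5)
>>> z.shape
(5, 7, 29, 7)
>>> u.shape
(29, 5, 7, 7)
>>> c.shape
(5, 5, 7, 29)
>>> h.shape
(7, 7, 5)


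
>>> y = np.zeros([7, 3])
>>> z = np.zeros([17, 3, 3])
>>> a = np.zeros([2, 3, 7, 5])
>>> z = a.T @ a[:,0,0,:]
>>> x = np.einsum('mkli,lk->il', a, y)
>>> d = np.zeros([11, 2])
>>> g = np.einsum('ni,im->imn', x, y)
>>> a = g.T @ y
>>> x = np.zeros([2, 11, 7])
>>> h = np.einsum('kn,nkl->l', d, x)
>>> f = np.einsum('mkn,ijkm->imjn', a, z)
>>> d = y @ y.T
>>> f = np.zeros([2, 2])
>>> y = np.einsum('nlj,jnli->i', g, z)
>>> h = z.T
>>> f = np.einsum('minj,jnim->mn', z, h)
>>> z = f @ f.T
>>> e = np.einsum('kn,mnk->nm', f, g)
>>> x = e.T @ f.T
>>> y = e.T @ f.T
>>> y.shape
(7, 5)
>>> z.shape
(5, 5)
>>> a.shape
(5, 3, 3)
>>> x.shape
(7, 5)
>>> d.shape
(7, 7)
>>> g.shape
(7, 3, 5)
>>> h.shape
(5, 3, 7, 5)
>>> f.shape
(5, 3)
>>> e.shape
(3, 7)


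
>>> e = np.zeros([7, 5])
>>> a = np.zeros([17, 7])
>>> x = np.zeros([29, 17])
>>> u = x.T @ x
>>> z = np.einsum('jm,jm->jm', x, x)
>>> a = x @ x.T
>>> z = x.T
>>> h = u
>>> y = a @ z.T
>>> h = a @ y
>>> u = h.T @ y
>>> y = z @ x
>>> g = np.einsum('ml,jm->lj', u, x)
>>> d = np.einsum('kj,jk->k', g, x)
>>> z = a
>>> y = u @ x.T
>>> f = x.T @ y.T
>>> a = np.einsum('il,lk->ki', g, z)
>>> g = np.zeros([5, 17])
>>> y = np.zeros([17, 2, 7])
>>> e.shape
(7, 5)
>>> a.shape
(29, 17)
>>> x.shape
(29, 17)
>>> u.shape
(17, 17)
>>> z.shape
(29, 29)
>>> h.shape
(29, 17)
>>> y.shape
(17, 2, 7)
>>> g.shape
(5, 17)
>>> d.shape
(17,)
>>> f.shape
(17, 17)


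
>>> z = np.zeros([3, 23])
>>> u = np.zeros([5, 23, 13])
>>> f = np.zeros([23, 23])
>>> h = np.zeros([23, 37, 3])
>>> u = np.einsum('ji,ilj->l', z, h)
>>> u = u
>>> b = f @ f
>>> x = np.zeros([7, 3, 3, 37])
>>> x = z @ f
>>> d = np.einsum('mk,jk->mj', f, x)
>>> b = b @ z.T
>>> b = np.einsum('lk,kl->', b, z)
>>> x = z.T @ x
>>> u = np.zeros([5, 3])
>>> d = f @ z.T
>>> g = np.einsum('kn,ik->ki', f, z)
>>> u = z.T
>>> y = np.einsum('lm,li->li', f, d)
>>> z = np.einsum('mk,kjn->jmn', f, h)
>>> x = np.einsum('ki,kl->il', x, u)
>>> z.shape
(37, 23, 3)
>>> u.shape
(23, 3)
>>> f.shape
(23, 23)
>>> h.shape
(23, 37, 3)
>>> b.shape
()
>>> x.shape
(23, 3)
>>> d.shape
(23, 3)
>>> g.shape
(23, 3)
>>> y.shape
(23, 3)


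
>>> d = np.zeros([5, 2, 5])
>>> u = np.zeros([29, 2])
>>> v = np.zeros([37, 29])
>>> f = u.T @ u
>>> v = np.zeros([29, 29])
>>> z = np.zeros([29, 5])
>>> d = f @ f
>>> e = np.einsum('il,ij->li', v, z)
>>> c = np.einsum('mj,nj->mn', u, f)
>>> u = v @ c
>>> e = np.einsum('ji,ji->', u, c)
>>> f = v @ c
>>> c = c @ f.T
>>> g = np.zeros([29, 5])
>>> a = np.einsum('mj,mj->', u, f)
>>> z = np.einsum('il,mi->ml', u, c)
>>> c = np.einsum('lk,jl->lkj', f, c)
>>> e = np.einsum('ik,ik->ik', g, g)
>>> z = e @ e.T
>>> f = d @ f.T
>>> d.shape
(2, 2)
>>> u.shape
(29, 2)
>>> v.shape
(29, 29)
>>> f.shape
(2, 29)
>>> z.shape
(29, 29)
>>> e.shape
(29, 5)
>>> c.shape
(29, 2, 29)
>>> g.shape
(29, 5)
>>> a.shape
()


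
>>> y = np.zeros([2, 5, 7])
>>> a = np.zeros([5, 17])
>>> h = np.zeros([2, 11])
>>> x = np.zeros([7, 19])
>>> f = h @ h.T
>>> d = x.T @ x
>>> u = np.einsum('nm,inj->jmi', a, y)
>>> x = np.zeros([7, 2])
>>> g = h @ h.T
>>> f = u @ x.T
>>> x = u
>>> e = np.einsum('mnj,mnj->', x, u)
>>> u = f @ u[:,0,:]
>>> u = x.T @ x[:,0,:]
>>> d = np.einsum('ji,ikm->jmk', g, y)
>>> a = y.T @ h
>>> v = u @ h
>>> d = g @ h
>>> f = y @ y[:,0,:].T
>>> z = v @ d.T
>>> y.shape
(2, 5, 7)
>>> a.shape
(7, 5, 11)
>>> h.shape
(2, 11)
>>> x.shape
(7, 17, 2)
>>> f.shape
(2, 5, 2)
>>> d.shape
(2, 11)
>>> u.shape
(2, 17, 2)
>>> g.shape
(2, 2)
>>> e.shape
()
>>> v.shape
(2, 17, 11)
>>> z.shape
(2, 17, 2)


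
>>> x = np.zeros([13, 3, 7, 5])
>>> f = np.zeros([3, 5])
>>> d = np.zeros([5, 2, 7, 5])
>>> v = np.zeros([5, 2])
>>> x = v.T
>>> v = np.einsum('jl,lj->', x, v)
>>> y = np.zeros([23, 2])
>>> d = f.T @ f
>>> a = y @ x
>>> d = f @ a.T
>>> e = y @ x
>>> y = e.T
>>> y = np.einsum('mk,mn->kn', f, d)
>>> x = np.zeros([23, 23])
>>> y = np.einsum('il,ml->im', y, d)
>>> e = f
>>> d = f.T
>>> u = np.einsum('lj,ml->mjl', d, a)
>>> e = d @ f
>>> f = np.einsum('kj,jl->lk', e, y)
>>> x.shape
(23, 23)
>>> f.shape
(3, 5)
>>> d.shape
(5, 3)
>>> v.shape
()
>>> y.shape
(5, 3)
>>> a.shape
(23, 5)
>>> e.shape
(5, 5)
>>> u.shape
(23, 3, 5)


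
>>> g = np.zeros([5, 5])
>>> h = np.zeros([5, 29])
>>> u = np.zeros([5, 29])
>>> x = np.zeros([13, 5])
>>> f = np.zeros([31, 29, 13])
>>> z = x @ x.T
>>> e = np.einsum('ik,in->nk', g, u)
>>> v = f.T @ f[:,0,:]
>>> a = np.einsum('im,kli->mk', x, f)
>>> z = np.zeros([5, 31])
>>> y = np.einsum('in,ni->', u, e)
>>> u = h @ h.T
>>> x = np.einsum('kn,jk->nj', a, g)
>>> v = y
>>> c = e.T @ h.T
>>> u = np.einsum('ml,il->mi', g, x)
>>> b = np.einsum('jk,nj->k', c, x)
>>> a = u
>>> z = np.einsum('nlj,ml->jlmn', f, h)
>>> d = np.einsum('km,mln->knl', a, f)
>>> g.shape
(5, 5)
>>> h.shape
(5, 29)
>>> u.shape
(5, 31)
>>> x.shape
(31, 5)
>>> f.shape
(31, 29, 13)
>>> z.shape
(13, 29, 5, 31)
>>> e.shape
(29, 5)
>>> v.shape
()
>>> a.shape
(5, 31)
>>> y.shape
()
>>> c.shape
(5, 5)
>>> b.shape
(5,)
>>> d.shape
(5, 13, 29)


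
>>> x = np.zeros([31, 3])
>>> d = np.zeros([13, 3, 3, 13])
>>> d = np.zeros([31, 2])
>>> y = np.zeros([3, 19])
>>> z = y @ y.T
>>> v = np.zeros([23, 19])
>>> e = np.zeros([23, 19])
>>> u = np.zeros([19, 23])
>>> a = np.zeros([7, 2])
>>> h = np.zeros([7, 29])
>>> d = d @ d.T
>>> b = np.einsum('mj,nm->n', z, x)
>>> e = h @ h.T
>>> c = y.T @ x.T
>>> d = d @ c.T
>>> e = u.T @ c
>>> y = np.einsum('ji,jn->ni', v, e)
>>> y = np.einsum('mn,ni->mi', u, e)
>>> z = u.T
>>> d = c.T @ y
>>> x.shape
(31, 3)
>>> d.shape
(31, 31)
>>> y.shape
(19, 31)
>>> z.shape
(23, 19)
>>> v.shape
(23, 19)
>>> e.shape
(23, 31)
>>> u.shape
(19, 23)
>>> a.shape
(7, 2)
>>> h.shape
(7, 29)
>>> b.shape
(31,)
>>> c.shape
(19, 31)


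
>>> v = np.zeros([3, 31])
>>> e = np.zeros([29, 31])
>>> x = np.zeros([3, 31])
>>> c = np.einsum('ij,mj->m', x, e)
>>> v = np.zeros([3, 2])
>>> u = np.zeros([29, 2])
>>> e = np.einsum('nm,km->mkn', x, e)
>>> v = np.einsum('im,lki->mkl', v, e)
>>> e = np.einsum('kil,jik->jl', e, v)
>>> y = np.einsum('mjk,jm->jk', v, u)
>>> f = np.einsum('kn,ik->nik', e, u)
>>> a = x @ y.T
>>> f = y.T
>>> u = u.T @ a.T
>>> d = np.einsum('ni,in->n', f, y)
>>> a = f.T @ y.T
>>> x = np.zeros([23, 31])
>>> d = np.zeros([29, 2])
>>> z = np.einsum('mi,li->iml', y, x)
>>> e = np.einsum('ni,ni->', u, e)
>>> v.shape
(2, 29, 31)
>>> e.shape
()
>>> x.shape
(23, 31)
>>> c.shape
(29,)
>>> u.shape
(2, 3)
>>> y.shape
(29, 31)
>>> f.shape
(31, 29)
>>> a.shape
(29, 29)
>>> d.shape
(29, 2)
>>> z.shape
(31, 29, 23)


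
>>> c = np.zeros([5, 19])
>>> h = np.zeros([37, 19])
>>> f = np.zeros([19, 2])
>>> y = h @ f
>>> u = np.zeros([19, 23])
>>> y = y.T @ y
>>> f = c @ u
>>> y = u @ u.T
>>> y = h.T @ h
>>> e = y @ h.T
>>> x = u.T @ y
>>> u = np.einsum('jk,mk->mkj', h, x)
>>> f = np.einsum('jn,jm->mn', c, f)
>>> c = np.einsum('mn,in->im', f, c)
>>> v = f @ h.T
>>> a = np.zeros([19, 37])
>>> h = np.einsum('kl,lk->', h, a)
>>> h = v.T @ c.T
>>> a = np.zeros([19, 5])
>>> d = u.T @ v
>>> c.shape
(5, 23)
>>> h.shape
(37, 5)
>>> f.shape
(23, 19)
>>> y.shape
(19, 19)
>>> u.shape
(23, 19, 37)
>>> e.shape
(19, 37)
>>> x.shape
(23, 19)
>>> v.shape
(23, 37)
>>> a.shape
(19, 5)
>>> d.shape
(37, 19, 37)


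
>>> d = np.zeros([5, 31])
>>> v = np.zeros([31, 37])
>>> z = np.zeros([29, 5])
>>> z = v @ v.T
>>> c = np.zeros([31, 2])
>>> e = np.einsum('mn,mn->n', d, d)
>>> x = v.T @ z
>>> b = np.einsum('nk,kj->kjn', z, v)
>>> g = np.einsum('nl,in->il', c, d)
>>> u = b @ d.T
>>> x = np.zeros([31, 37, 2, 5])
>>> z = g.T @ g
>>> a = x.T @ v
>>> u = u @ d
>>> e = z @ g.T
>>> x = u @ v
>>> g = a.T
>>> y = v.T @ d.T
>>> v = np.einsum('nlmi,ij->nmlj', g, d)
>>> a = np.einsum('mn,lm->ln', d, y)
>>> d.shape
(5, 31)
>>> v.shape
(37, 2, 37, 31)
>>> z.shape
(2, 2)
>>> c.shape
(31, 2)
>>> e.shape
(2, 5)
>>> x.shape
(31, 37, 37)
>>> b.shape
(31, 37, 31)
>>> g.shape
(37, 37, 2, 5)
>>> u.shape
(31, 37, 31)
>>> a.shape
(37, 31)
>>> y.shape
(37, 5)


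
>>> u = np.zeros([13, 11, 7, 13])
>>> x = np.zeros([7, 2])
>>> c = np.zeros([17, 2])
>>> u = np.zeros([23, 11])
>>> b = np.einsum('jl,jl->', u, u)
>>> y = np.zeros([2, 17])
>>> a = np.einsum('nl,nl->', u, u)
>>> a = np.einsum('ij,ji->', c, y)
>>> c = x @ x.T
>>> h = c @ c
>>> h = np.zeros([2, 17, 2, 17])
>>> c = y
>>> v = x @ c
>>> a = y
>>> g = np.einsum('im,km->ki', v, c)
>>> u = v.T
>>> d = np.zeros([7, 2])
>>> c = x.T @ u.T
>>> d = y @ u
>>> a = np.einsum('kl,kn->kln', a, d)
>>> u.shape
(17, 7)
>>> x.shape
(7, 2)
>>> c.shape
(2, 17)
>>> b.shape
()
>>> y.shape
(2, 17)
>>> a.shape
(2, 17, 7)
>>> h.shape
(2, 17, 2, 17)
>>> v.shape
(7, 17)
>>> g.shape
(2, 7)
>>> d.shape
(2, 7)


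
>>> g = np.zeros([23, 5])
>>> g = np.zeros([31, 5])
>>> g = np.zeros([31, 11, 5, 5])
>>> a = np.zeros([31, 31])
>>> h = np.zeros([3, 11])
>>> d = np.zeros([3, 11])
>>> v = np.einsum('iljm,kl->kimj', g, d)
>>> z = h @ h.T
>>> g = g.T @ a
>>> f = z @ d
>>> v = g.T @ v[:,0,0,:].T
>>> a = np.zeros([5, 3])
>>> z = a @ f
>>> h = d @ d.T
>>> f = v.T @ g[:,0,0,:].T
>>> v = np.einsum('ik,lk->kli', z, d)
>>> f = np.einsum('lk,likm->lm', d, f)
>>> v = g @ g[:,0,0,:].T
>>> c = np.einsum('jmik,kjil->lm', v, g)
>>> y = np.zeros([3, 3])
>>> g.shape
(5, 5, 11, 31)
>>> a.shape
(5, 3)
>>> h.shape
(3, 3)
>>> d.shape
(3, 11)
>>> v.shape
(5, 5, 11, 5)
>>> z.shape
(5, 11)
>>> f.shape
(3, 5)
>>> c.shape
(31, 5)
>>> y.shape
(3, 3)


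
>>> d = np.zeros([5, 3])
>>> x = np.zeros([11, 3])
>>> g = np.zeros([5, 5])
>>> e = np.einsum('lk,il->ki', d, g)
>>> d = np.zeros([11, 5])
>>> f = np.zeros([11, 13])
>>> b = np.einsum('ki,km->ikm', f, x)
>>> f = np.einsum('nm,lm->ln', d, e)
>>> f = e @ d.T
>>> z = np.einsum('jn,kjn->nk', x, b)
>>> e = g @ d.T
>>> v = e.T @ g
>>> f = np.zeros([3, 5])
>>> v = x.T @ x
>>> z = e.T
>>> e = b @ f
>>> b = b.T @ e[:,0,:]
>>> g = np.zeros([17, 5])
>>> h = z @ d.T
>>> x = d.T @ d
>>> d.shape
(11, 5)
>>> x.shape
(5, 5)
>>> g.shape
(17, 5)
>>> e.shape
(13, 11, 5)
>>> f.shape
(3, 5)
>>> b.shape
(3, 11, 5)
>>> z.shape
(11, 5)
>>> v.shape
(3, 3)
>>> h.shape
(11, 11)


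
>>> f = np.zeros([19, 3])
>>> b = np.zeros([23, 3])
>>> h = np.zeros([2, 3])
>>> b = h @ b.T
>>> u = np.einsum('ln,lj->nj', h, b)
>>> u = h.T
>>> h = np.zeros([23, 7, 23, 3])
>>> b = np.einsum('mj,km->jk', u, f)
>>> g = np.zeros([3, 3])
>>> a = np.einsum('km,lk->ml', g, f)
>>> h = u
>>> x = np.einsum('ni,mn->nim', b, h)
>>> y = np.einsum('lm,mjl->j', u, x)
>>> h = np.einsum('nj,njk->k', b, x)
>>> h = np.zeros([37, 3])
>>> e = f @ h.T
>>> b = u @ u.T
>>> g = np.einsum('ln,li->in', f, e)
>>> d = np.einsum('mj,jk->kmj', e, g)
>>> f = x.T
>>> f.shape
(3, 19, 2)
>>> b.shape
(3, 3)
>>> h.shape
(37, 3)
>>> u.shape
(3, 2)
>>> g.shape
(37, 3)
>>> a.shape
(3, 19)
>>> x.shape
(2, 19, 3)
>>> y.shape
(19,)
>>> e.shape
(19, 37)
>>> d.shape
(3, 19, 37)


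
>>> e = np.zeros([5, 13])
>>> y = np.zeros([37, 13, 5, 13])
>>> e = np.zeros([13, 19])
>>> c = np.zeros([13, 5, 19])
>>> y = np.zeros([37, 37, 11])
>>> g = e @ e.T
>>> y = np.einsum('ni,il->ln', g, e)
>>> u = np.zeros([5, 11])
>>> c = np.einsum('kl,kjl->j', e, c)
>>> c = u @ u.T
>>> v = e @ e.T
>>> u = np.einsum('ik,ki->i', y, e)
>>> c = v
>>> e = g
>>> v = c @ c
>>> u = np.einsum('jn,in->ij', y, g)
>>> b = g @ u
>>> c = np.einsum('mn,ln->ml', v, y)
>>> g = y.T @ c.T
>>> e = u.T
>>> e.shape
(19, 13)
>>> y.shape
(19, 13)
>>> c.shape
(13, 19)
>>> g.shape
(13, 13)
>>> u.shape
(13, 19)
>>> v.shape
(13, 13)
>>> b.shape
(13, 19)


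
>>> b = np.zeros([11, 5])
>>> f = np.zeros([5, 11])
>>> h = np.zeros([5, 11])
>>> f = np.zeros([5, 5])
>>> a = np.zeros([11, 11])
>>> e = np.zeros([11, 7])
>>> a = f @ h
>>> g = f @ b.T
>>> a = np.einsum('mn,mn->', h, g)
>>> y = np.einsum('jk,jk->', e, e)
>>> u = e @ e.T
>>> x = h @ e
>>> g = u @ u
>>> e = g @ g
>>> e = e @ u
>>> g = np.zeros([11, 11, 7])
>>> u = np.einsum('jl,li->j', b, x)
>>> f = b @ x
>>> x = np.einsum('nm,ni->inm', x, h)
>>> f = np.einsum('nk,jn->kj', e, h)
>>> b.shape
(11, 5)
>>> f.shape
(11, 5)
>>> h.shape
(5, 11)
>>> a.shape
()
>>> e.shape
(11, 11)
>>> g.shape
(11, 11, 7)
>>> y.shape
()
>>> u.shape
(11,)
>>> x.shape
(11, 5, 7)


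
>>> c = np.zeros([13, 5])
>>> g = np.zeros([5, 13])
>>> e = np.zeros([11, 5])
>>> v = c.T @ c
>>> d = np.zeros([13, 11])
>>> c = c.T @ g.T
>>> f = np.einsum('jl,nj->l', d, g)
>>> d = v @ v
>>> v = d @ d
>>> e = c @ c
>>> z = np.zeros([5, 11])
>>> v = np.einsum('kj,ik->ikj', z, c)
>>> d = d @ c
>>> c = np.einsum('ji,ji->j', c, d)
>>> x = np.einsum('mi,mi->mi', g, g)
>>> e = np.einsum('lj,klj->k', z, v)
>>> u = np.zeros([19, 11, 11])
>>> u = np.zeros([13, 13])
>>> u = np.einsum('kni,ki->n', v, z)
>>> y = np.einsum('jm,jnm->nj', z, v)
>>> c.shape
(5,)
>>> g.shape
(5, 13)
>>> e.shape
(5,)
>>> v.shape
(5, 5, 11)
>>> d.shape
(5, 5)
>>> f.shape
(11,)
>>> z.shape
(5, 11)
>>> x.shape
(5, 13)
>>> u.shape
(5,)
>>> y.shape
(5, 5)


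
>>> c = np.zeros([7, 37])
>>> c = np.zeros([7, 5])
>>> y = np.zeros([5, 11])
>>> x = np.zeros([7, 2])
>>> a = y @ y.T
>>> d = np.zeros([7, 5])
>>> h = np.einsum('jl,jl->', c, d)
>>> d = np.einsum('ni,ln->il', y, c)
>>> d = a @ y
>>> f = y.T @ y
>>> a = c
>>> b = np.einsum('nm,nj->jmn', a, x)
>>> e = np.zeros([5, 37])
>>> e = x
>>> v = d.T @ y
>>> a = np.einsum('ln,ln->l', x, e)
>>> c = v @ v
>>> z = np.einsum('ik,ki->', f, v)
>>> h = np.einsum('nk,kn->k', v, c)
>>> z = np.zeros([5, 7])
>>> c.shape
(11, 11)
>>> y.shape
(5, 11)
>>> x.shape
(7, 2)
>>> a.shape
(7,)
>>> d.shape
(5, 11)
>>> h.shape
(11,)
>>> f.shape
(11, 11)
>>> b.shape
(2, 5, 7)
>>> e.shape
(7, 2)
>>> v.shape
(11, 11)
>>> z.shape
(5, 7)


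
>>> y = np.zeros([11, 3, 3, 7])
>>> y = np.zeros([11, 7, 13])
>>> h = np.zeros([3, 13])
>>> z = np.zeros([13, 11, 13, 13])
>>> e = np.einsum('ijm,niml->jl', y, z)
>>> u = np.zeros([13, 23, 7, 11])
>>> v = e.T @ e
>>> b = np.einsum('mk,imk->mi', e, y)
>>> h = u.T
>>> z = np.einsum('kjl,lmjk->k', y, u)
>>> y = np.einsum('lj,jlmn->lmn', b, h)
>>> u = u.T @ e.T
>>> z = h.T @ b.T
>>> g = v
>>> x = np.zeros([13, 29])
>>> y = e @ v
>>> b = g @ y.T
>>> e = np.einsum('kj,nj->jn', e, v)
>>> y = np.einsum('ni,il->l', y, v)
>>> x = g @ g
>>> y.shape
(13,)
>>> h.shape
(11, 7, 23, 13)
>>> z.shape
(13, 23, 7, 7)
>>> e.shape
(13, 13)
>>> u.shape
(11, 7, 23, 7)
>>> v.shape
(13, 13)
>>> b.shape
(13, 7)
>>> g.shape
(13, 13)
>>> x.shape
(13, 13)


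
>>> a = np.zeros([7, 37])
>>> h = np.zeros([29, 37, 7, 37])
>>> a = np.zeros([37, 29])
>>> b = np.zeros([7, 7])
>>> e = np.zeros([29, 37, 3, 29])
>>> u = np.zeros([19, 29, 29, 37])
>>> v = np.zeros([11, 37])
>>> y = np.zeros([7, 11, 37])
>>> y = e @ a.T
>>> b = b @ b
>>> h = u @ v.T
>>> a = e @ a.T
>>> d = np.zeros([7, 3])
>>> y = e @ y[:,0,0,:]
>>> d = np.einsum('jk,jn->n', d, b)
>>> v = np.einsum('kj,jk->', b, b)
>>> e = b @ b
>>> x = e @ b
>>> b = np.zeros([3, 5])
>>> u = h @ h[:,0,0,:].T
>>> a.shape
(29, 37, 3, 37)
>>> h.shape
(19, 29, 29, 11)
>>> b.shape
(3, 5)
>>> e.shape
(7, 7)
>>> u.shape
(19, 29, 29, 19)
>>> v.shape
()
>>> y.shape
(29, 37, 3, 37)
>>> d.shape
(7,)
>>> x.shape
(7, 7)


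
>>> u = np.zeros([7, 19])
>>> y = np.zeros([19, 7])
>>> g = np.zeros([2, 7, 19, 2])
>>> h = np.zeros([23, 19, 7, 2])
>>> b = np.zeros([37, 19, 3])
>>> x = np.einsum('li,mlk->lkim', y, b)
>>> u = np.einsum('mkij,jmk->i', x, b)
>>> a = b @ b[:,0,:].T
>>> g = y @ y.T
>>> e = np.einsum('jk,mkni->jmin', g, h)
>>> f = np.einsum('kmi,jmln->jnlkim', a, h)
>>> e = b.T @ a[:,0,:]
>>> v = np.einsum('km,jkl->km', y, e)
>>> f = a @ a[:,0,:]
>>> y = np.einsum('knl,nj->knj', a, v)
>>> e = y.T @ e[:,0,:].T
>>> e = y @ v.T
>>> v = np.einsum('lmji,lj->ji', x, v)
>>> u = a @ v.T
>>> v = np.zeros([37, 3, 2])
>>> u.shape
(37, 19, 7)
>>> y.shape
(37, 19, 7)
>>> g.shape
(19, 19)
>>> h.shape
(23, 19, 7, 2)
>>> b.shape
(37, 19, 3)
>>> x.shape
(19, 3, 7, 37)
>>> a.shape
(37, 19, 37)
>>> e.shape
(37, 19, 19)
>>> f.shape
(37, 19, 37)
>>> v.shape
(37, 3, 2)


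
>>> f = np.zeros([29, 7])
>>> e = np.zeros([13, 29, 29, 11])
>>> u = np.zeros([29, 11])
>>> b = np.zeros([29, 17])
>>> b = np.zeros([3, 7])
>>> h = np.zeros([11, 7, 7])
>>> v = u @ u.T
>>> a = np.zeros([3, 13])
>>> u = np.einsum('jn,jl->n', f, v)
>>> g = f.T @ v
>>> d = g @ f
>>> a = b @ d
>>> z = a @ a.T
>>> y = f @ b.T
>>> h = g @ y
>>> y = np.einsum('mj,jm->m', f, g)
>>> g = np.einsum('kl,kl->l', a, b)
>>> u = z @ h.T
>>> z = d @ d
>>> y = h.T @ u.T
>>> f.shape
(29, 7)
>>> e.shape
(13, 29, 29, 11)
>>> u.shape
(3, 7)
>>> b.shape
(3, 7)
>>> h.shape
(7, 3)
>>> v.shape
(29, 29)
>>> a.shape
(3, 7)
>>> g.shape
(7,)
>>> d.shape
(7, 7)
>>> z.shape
(7, 7)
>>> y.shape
(3, 3)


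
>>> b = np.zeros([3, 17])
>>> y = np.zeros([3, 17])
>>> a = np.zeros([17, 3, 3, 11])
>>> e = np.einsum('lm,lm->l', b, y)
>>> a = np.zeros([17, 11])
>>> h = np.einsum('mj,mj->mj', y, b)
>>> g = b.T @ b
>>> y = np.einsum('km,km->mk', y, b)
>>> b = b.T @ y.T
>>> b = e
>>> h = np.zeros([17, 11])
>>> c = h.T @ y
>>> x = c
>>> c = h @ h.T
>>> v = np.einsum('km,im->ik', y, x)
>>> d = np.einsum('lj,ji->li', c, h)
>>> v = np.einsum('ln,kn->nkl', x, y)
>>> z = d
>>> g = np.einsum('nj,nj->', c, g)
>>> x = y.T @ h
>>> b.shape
(3,)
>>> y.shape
(17, 3)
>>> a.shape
(17, 11)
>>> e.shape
(3,)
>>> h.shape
(17, 11)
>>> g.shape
()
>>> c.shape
(17, 17)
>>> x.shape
(3, 11)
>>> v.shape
(3, 17, 11)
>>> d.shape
(17, 11)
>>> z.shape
(17, 11)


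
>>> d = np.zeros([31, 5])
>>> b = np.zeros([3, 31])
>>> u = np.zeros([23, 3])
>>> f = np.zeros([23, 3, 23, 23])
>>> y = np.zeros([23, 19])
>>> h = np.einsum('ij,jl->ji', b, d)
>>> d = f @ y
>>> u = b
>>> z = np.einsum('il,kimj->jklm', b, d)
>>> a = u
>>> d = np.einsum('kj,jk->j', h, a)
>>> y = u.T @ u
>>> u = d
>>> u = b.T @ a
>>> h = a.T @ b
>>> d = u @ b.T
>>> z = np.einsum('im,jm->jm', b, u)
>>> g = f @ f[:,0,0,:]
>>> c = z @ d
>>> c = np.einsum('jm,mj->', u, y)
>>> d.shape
(31, 3)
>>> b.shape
(3, 31)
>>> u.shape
(31, 31)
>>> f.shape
(23, 3, 23, 23)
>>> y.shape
(31, 31)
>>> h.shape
(31, 31)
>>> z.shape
(31, 31)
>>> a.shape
(3, 31)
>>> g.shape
(23, 3, 23, 23)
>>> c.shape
()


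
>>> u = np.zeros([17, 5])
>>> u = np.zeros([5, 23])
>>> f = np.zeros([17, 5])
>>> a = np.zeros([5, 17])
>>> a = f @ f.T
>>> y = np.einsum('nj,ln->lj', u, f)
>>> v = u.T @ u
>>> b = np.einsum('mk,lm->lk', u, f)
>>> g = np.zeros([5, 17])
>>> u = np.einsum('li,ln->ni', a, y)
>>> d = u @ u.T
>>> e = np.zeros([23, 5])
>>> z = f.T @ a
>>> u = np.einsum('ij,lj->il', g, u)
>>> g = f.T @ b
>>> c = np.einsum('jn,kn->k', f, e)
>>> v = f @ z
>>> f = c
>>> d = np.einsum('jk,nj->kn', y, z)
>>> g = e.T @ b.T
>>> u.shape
(5, 23)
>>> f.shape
(23,)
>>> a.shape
(17, 17)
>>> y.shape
(17, 23)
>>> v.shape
(17, 17)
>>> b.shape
(17, 23)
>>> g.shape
(5, 17)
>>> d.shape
(23, 5)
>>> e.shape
(23, 5)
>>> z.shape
(5, 17)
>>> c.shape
(23,)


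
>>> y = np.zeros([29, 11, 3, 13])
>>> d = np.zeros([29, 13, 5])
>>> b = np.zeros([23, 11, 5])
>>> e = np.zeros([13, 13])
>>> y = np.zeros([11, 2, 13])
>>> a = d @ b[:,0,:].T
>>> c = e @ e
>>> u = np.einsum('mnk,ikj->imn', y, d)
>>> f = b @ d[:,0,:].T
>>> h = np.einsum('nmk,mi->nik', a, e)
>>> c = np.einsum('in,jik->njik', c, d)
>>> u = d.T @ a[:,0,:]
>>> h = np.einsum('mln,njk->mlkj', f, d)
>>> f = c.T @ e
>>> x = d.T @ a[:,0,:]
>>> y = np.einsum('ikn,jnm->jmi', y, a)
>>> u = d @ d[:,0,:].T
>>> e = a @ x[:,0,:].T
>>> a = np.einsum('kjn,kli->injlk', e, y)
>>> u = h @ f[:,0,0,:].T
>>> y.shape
(29, 23, 11)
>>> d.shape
(29, 13, 5)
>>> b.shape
(23, 11, 5)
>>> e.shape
(29, 13, 5)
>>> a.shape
(11, 5, 13, 23, 29)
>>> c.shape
(13, 29, 13, 5)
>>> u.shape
(23, 11, 5, 5)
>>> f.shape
(5, 13, 29, 13)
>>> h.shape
(23, 11, 5, 13)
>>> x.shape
(5, 13, 23)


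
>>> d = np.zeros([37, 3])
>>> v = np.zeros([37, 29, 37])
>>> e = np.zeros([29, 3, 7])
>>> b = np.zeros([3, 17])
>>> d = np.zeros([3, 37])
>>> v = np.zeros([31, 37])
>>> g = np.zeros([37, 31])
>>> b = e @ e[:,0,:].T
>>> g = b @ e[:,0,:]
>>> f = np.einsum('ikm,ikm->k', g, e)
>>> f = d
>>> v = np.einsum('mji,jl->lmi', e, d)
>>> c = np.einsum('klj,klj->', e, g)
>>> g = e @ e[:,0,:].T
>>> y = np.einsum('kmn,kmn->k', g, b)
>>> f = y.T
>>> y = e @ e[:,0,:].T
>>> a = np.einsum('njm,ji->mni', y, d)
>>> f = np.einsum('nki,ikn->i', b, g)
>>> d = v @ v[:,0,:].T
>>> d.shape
(37, 29, 37)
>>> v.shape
(37, 29, 7)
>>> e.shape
(29, 3, 7)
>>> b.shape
(29, 3, 29)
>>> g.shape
(29, 3, 29)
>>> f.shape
(29,)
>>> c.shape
()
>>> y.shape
(29, 3, 29)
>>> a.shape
(29, 29, 37)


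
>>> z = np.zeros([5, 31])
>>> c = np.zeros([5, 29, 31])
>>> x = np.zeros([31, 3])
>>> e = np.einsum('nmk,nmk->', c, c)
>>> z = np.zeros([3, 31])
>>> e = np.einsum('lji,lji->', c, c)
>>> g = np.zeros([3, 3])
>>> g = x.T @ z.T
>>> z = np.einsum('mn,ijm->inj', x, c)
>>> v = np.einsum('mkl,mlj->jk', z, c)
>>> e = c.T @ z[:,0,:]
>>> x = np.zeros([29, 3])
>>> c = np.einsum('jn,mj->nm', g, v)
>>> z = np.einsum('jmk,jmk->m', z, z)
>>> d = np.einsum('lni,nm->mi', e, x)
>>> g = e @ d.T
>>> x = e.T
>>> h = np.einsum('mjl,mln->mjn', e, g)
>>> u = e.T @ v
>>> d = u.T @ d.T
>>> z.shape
(3,)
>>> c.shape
(3, 31)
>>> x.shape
(29, 29, 31)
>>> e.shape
(31, 29, 29)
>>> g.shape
(31, 29, 3)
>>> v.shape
(31, 3)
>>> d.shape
(3, 29, 3)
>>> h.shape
(31, 29, 3)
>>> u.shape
(29, 29, 3)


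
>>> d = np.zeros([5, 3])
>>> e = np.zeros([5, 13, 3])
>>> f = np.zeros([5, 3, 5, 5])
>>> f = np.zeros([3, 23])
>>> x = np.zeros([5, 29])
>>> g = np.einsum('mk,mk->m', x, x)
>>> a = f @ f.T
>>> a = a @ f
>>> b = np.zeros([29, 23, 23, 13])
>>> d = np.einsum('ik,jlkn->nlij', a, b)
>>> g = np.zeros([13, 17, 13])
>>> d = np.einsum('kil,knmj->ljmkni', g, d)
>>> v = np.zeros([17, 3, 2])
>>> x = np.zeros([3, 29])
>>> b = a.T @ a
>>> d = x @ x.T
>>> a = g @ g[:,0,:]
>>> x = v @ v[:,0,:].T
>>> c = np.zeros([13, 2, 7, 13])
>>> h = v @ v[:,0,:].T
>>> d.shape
(3, 3)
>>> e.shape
(5, 13, 3)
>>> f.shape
(3, 23)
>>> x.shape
(17, 3, 17)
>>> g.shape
(13, 17, 13)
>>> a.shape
(13, 17, 13)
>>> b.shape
(23, 23)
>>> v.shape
(17, 3, 2)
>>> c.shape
(13, 2, 7, 13)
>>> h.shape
(17, 3, 17)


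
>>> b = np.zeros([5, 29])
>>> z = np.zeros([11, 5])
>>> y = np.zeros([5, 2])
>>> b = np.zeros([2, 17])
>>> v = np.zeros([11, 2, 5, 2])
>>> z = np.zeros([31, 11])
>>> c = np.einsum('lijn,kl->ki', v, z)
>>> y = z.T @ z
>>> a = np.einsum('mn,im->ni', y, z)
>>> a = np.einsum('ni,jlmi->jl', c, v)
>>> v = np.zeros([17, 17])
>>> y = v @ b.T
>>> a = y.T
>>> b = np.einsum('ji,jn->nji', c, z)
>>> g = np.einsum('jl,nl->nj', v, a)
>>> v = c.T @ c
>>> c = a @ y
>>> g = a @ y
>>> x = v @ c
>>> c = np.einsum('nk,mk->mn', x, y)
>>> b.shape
(11, 31, 2)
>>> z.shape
(31, 11)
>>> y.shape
(17, 2)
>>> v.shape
(2, 2)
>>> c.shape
(17, 2)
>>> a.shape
(2, 17)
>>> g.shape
(2, 2)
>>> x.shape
(2, 2)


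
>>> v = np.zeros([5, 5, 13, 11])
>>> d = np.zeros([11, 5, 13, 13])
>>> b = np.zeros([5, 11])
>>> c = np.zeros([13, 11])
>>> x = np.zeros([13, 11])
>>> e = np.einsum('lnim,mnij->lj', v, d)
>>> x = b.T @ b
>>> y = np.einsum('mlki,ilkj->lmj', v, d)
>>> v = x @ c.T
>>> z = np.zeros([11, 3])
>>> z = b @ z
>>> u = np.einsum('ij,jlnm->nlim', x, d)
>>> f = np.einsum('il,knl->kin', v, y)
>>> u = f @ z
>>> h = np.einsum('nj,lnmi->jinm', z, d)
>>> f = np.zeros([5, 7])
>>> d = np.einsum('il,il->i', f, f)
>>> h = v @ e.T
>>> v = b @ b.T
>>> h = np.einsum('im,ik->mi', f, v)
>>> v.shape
(5, 5)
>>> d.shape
(5,)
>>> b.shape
(5, 11)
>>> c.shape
(13, 11)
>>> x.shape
(11, 11)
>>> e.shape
(5, 13)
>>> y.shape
(5, 5, 13)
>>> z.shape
(5, 3)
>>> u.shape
(5, 11, 3)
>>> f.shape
(5, 7)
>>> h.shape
(7, 5)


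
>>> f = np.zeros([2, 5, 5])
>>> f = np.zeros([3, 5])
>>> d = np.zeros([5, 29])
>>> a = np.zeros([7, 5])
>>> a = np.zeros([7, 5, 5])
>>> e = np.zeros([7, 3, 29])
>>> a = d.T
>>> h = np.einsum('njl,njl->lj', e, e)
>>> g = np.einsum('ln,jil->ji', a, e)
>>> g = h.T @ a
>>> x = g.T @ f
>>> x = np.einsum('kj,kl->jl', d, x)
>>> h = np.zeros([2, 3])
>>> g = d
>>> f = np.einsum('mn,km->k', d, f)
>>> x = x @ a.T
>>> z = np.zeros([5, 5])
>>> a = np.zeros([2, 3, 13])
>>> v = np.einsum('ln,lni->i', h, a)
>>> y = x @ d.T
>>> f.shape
(3,)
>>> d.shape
(5, 29)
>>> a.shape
(2, 3, 13)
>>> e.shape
(7, 3, 29)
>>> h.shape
(2, 3)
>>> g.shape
(5, 29)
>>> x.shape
(29, 29)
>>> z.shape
(5, 5)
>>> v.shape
(13,)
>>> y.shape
(29, 5)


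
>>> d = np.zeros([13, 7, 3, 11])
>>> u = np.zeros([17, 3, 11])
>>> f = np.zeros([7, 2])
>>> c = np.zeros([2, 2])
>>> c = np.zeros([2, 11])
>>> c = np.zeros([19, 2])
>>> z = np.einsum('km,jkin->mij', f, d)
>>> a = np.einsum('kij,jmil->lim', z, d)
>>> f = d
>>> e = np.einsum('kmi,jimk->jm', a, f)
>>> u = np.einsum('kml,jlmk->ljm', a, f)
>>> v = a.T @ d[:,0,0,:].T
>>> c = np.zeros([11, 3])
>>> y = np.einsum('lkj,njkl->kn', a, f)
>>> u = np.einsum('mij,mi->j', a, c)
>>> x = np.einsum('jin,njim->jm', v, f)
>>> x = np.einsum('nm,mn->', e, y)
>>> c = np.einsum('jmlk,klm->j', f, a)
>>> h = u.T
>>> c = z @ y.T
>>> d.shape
(13, 7, 3, 11)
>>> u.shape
(7,)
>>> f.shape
(13, 7, 3, 11)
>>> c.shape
(2, 3, 3)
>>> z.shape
(2, 3, 13)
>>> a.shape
(11, 3, 7)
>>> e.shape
(13, 3)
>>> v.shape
(7, 3, 13)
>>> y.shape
(3, 13)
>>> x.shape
()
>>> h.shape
(7,)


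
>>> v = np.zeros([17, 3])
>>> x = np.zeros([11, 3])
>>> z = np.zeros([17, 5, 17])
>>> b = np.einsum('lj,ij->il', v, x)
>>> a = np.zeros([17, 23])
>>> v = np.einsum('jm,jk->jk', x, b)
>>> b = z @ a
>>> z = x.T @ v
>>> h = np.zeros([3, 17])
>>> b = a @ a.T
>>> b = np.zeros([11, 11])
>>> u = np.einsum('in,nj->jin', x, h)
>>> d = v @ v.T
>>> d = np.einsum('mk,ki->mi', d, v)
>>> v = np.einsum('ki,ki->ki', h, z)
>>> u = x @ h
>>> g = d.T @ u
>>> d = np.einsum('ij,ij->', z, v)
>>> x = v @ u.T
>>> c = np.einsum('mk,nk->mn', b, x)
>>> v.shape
(3, 17)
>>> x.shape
(3, 11)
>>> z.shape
(3, 17)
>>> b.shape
(11, 11)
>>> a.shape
(17, 23)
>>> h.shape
(3, 17)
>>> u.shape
(11, 17)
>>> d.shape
()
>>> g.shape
(17, 17)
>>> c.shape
(11, 3)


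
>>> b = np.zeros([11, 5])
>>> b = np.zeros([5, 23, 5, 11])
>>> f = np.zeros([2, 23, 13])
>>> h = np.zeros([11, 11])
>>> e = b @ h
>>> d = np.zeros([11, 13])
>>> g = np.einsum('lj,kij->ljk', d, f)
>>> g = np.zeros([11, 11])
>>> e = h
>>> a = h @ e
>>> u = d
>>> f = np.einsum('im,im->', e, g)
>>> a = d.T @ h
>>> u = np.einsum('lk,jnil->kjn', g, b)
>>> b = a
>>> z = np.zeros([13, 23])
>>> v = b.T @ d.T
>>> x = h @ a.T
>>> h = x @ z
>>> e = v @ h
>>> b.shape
(13, 11)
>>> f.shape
()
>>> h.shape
(11, 23)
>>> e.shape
(11, 23)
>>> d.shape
(11, 13)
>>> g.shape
(11, 11)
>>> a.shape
(13, 11)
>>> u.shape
(11, 5, 23)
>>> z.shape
(13, 23)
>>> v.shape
(11, 11)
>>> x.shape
(11, 13)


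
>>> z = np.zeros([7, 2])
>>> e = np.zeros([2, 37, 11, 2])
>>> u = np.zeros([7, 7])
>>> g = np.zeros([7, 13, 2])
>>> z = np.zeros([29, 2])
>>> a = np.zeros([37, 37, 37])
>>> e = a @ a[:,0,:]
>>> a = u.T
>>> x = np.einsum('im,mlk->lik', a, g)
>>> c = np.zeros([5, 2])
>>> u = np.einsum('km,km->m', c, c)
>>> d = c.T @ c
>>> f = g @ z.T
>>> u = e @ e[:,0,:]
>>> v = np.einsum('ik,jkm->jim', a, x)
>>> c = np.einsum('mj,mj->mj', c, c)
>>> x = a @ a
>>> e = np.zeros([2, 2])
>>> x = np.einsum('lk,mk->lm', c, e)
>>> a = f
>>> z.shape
(29, 2)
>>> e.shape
(2, 2)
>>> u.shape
(37, 37, 37)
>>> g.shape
(7, 13, 2)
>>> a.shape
(7, 13, 29)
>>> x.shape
(5, 2)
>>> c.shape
(5, 2)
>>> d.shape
(2, 2)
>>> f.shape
(7, 13, 29)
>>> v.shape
(13, 7, 2)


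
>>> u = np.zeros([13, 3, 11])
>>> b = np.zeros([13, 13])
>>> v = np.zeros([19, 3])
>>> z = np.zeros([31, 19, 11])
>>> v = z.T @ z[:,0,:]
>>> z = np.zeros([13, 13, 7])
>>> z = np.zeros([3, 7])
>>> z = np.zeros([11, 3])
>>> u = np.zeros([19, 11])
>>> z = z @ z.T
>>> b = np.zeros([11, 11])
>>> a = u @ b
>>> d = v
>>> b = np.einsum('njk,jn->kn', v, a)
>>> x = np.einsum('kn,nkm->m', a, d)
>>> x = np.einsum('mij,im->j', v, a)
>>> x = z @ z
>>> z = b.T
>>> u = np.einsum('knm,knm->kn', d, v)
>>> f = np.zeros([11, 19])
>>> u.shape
(11, 19)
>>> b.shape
(11, 11)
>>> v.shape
(11, 19, 11)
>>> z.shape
(11, 11)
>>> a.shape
(19, 11)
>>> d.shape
(11, 19, 11)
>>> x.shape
(11, 11)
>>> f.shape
(11, 19)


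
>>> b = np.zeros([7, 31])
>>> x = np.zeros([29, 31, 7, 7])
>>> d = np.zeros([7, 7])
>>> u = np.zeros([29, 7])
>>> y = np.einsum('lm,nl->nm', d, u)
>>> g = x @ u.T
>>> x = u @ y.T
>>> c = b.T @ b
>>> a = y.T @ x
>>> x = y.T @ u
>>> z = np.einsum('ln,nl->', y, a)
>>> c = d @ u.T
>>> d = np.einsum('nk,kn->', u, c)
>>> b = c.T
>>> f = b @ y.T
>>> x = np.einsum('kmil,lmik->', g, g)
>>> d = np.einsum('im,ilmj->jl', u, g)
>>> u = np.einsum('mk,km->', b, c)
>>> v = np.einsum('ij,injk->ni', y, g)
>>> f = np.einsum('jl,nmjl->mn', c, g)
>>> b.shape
(29, 7)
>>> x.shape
()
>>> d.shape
(29, 31)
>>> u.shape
()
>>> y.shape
(29, 7)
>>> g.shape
(29, 31, 7, 29)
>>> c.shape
(7, 29)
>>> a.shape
(7, 29)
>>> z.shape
()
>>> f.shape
(31, 29)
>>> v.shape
(31, 29)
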